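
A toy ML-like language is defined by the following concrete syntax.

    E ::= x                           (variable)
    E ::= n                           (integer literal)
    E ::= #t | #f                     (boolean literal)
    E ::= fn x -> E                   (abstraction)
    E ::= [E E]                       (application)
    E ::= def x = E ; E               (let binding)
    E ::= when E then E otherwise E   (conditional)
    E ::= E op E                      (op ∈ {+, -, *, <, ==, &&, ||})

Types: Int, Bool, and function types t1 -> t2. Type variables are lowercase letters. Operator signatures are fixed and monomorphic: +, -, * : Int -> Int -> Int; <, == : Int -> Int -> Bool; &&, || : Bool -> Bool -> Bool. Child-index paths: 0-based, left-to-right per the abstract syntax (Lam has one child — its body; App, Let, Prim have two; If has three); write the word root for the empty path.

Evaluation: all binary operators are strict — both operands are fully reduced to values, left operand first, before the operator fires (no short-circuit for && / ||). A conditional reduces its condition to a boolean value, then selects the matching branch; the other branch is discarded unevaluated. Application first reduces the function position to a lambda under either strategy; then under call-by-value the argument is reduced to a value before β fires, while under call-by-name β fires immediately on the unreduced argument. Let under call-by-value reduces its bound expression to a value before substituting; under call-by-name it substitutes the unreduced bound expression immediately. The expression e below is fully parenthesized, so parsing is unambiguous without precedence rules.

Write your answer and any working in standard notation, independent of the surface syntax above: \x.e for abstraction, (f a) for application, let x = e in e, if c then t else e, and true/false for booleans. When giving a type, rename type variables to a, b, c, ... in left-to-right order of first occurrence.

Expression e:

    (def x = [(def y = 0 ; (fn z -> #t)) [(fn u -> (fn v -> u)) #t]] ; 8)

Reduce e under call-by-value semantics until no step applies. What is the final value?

Trace:
step 0: (let x = ((let y = 0 in (\z.true)) ((\u.(\v.u)) true)) in 8)
step 1: [let@0.0] (let x = ((\z.true) ((\u.(\v.u)) true)) in 8)
step 2: [beta@0.1] (let x = ((\z.true) (\v.true)) in 8)
step 3: [beta@0] (let x = true in 8)
step 4: [let@root] 8

Answer: 8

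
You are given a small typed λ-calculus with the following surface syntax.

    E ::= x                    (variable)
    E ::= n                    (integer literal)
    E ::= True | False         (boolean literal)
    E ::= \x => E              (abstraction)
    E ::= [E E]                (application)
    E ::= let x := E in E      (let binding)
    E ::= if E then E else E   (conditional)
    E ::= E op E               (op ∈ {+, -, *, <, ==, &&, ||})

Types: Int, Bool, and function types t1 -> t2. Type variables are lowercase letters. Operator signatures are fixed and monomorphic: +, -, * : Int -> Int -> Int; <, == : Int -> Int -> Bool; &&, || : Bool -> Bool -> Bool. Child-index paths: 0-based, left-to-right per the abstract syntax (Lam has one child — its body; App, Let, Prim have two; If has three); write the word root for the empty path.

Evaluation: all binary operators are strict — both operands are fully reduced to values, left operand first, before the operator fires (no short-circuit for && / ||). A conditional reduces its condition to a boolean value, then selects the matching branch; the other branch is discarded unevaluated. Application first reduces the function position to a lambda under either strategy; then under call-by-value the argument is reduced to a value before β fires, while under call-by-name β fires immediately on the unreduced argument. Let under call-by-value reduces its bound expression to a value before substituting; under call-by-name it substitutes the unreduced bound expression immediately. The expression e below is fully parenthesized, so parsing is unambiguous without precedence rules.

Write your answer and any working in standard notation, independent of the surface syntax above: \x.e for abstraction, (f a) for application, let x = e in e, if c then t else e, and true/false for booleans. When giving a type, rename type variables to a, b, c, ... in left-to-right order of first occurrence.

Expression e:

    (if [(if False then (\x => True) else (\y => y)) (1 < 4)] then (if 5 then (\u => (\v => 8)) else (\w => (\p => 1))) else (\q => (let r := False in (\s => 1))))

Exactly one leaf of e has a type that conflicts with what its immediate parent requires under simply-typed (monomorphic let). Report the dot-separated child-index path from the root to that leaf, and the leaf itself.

Working:
  unify Bool ~ Bool
\x._ : a -> Bool
y : b
\y._ : b -> b
  unify a -> Bool ~ b -> b
  unify a ~ b
  unify Bool ~ b
  unify Int ~ Int
  unify Int ~ Int
  unify Bool -> Bool ~ Bool -> c
  unify Bool ~ Bool
  unify Bool ~ c
_ _ : Bool
  unify Bool ~ Bool
  unify Int ~ Bool
  FAIL: mismatch Int ~ Bool

Answer: 1.0 : 5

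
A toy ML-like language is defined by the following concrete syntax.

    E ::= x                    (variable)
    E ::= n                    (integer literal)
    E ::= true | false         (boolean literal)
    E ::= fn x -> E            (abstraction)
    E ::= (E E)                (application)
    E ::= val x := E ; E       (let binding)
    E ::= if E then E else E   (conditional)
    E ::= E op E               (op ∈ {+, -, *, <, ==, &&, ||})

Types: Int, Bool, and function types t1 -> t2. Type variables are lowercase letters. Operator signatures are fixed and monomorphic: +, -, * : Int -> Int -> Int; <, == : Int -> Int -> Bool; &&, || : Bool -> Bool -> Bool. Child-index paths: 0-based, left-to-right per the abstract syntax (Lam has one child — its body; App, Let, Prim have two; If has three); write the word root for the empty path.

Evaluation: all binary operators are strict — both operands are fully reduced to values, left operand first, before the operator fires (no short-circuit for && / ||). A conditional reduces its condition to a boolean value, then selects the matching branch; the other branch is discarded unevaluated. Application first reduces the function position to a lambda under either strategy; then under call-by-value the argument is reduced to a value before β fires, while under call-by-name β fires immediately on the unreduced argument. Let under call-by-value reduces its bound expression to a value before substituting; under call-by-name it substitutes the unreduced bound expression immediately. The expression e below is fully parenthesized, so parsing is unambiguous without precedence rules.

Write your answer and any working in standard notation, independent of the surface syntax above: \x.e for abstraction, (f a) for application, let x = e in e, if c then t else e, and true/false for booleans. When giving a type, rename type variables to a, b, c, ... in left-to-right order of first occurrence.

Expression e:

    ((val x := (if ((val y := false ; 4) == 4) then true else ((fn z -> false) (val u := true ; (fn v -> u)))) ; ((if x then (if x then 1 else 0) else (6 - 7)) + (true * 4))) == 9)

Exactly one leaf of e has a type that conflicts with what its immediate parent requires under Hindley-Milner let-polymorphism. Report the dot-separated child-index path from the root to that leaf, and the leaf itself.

Trace:
let y : Bool
  unify Int ~ Int
  unify Int ~ Int
  unify Bool ~ Bool
\z._ : a -> Bool
let u : Bool
u : Bool
\v._ : b -> Bool
  unify a -> Bool ~ (b -> Bool) -> c
  unify a ~ b -> Bool
  unify Bool ~ c
_ _ : Bool
  unify Bool ~ Bool
let x : Bool
x : Bool
  unify Bool ~ Bool
x : Bool
  unify Bool ~ Bool
  unify Int ~ Int
  unify Int ~ Int
  unify Int ~ Int
  unify Int ~ Int
  unify Int ~ Int
  unify Bool ~ Int
  FAIL: mismatch Bool ~ Int

Answer: 0.1.1.0 : true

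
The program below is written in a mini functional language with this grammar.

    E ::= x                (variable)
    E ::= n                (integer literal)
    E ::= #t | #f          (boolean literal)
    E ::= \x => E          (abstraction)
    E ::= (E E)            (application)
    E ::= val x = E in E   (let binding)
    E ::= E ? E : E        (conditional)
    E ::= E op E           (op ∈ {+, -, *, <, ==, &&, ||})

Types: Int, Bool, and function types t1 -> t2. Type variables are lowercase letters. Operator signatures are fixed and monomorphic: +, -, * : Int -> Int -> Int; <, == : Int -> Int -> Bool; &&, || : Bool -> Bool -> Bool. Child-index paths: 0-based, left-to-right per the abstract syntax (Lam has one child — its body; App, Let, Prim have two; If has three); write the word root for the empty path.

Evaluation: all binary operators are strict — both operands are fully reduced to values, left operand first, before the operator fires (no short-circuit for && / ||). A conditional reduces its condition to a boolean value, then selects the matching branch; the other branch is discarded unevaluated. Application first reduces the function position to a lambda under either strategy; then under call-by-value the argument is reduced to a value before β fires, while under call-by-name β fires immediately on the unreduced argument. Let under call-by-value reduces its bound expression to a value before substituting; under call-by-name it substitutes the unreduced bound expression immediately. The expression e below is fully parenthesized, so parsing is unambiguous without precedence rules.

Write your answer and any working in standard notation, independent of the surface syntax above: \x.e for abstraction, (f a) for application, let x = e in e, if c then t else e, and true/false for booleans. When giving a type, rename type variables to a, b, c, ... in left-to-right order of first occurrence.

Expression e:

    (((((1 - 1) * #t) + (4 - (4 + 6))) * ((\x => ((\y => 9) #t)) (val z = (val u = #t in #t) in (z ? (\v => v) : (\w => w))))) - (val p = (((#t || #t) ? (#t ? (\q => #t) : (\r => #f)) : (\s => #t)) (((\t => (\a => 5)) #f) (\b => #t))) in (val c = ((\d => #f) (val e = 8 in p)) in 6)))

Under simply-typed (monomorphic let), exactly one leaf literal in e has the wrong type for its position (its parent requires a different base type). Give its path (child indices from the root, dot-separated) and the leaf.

Trace:
  unify Int ~ Int
  unify Int ~ Int
  unify Int ~ Int
  unify Bool ~ Int
  FAIL: mismatch Bool ~ Int

Answer: 0.0.0.1 : true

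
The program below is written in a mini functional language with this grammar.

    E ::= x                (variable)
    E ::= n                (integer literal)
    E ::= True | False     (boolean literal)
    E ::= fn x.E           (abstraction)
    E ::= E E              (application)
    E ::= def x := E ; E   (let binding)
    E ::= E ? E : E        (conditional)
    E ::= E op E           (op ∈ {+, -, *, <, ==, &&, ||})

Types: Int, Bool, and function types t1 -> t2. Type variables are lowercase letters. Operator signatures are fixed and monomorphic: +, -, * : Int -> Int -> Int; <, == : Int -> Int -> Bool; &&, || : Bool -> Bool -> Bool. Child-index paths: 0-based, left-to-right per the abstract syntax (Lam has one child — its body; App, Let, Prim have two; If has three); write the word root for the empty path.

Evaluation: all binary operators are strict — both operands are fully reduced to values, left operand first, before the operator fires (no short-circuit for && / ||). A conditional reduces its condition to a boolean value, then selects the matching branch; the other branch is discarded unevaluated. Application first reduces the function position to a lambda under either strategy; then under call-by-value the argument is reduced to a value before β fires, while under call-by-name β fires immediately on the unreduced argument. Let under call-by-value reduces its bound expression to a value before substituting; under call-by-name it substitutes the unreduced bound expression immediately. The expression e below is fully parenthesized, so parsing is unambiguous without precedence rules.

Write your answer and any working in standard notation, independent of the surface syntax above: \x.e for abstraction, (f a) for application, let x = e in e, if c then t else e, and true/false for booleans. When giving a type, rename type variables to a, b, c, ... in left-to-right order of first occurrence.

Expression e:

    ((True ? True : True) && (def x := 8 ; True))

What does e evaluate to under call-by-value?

Trace:
step 0: ((if true then true else true) && (let x = 8 in true))
step 1: [if@0] (true && (let x = 8 in true))
step 2: [let@1] (true && true)
step 3: [delta@root] true

Answer: true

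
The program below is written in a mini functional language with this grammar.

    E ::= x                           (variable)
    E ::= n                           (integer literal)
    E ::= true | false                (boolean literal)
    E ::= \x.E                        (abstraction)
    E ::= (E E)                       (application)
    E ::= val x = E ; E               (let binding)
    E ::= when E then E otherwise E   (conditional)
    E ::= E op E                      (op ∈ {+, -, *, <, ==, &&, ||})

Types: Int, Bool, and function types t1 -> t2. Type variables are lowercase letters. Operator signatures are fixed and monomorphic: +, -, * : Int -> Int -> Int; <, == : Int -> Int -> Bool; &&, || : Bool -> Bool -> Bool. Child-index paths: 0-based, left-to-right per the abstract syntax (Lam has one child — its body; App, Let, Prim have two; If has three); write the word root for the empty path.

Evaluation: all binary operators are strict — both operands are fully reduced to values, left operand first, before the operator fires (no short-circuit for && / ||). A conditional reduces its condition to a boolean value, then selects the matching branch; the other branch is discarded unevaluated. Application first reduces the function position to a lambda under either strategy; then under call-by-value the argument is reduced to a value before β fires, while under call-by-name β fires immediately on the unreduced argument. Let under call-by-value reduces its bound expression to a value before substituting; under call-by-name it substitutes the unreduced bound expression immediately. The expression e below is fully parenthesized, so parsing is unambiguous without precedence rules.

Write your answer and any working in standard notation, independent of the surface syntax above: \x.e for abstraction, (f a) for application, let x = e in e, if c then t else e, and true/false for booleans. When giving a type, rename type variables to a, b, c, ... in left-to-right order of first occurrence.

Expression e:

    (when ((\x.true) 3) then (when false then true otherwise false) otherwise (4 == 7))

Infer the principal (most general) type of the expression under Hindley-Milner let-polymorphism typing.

Derivation:
\x._ : a -> Bool
  unify a -> Bool ~ Int -> b
  unify a ~ Int
  unify Bool ~ b
_ _ : Bool
  unify Bool ~ Bool
  unify Bool ~ Bool
  unify Bool ~ Bool
  unify Int ~ Int
  unify Int ~ Int
  unify Bool ~ Bool

Answer: Bool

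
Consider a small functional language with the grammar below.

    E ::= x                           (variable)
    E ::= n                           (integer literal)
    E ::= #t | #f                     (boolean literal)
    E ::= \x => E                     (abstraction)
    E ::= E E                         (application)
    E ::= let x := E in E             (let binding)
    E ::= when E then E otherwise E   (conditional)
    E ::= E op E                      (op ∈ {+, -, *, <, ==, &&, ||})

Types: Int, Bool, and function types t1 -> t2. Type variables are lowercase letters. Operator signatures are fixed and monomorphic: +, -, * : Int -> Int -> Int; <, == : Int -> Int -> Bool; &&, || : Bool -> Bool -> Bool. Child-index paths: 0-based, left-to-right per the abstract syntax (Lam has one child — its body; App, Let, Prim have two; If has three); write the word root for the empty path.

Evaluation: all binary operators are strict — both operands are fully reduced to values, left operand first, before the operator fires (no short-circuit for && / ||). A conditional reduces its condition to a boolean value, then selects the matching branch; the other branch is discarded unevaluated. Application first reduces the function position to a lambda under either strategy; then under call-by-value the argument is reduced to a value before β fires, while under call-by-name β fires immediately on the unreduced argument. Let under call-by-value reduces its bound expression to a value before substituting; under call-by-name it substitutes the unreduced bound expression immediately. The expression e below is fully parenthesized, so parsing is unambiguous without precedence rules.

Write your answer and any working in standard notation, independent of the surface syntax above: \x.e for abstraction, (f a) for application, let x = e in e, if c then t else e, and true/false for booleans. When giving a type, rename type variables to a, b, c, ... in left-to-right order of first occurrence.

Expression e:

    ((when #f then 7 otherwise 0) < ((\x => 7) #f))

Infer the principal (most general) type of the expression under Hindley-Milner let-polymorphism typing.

Working:
  unify Bool ~ Bool
  unify Int ~ Int
  unify Int ~ Int
\x._ : a -> Int
  unify a -> Int ~ Bool -> b
  unify a ~ Bool
  unify Int ~ b
_ _ : Int
  unify Int ~ Int

Answer: Bool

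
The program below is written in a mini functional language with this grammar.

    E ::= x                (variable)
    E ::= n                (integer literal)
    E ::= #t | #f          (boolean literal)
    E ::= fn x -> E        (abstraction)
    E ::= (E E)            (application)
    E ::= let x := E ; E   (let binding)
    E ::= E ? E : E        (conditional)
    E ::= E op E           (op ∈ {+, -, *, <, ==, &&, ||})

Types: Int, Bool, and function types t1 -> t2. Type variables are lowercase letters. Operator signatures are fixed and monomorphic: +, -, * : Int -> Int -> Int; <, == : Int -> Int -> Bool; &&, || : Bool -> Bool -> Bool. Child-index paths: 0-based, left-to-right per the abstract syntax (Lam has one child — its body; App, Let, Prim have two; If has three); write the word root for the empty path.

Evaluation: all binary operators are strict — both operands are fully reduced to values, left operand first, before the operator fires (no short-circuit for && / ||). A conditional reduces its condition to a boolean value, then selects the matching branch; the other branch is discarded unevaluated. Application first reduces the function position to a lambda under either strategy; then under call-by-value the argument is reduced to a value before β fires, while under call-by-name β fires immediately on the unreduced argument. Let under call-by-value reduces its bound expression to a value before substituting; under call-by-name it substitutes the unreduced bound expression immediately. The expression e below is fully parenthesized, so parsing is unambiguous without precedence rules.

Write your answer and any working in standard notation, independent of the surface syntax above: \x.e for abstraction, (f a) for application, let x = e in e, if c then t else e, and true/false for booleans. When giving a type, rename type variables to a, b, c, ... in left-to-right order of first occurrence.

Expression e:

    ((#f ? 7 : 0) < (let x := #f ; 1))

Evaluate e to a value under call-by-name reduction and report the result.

Working:
step 0: ((if false then 7 else 0) < (let x = false in 1))
step 1: [if@0] (0 < (let x = false in 1))
step 2: [let@1] (0 < 1)
step 3: [delta@root] true

Answer: true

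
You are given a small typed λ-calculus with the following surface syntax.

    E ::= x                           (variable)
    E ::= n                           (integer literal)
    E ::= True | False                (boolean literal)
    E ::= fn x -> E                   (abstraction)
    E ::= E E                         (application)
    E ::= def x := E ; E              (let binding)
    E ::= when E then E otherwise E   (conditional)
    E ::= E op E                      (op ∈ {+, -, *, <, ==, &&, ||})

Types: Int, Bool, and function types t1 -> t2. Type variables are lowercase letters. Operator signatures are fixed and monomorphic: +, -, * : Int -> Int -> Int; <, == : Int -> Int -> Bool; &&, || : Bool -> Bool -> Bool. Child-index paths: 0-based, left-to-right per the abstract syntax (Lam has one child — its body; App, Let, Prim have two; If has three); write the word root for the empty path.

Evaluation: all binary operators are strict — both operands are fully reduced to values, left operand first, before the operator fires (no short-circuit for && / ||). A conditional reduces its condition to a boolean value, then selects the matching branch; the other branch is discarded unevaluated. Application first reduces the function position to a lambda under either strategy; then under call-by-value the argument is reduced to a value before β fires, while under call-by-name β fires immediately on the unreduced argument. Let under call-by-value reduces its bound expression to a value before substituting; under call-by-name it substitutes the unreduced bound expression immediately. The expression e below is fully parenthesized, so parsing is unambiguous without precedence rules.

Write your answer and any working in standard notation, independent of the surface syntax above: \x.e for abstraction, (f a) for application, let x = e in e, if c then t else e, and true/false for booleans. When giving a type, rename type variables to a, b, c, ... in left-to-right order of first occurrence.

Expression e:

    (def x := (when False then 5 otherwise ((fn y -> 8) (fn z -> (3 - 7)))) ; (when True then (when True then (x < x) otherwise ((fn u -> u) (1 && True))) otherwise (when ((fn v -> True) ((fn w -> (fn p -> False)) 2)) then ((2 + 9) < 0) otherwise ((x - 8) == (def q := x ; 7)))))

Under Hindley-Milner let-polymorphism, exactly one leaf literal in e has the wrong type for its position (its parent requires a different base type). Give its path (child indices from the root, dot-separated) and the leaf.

Answer: 1.1.2.1.0 : 1

Working:
  unify Bool ~ Bool
\y._ : a -> Int
  unify Int ~ Int
  unify Int ~ Int
\z._ : b -> Int
  unify a -> Int ~ (b -> Int) -> c
  unify a ~ b -> Int
  unify Int ~ c
_ _ : Int
  unify Int ~ Int
let x : Int
  unify Bool ~ Bool
  unify Bool ~ Bool
x : Int
  unify Int ~ Int
x : Int
  unify Int ~ Int
u : d
\u._ : d -> d
  unify Int ~ Bool
  FAIL: mismatch Int ~ Bool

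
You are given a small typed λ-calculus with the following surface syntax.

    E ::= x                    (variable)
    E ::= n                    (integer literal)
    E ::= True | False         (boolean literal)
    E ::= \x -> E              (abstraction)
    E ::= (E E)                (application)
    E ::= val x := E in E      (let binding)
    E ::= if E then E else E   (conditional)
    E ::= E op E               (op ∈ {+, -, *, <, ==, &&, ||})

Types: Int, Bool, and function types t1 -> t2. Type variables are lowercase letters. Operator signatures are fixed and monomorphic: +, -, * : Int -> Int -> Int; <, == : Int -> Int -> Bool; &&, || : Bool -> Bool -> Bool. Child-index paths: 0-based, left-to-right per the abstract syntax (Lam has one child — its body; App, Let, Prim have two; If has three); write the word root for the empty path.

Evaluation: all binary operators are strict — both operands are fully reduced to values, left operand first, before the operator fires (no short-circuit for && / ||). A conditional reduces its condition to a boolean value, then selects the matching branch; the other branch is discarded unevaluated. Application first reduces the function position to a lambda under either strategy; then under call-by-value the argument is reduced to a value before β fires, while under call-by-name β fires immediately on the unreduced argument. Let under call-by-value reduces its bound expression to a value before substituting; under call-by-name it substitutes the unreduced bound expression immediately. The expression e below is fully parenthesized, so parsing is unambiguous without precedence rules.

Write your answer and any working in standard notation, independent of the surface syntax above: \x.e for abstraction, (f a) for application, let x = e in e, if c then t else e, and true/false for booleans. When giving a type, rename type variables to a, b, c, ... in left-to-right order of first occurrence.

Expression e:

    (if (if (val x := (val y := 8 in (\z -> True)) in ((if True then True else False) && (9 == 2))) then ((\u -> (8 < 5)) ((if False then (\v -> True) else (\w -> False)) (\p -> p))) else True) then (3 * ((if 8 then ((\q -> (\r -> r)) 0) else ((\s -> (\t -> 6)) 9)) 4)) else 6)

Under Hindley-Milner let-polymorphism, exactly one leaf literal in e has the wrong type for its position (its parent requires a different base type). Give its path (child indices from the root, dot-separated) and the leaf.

Answer: 1.1.0.0 : 8

Trace:
let y : Int
\z._ : a -> Bool
let x : forall. a -> Bool
  unify Bool ~ Bool
  unify Bool ~ Bool
  unify Bool ~ Bool
  unify Int ~ Int
  unify Int ~ Int
  unify Bool ~ Bool
  unify Bool ~ Bool
  unify Int ~ Int
  unify Int ~ Int
\u._ : b -> Bool
  unify Bool ~ Bool
\v._ : c -> Bool
\w._ : d -> Bool
  unify c -> Bool ~ d -> Bool
  unify c ~ d
  unify Bool ~ Bool
p : e
\p._ : e -> e
  unify d -> Bool ~ (e -> e) -> f
  unify d ~ e -> e
  unify Bool ~ f
_ _ : Bool
  unify b -> Bool ~ Bool -> g
  unify b ~ Bool
  unify Bool ~ g
_ _ : Bool
  unify Bool ~ Bool
  unify Bool ~ Bool
  unify Int ~ Int
  unify Int ~ Bool
  FAIL: mismatch Int ~ Bool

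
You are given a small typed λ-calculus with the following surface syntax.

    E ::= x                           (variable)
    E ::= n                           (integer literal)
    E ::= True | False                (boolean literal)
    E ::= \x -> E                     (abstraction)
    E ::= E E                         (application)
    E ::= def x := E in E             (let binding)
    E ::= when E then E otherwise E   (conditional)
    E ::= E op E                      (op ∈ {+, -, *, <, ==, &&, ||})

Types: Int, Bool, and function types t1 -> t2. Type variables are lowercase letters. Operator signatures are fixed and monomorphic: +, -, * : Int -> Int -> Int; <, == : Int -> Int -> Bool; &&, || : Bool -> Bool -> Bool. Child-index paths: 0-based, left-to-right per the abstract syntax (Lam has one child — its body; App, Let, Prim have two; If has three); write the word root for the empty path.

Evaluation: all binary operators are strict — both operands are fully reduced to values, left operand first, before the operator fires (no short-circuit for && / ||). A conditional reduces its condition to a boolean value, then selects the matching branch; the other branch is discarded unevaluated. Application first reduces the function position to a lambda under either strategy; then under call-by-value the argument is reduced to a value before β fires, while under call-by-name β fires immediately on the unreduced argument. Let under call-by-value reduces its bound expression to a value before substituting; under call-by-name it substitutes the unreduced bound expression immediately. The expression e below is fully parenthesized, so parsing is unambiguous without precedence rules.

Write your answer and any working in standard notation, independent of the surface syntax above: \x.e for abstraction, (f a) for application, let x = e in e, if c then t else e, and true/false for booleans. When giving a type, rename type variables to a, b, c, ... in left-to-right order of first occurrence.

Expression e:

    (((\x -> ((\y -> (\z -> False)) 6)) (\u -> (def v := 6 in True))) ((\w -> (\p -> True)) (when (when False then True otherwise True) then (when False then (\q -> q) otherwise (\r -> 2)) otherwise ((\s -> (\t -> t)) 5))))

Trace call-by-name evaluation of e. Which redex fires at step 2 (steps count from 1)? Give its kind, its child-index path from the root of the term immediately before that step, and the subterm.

Derivation:
step 0: (((\x.((\y.(\z.false)) 6)) (\u.(let v = 6 in true))) ((\w.(\p.true)) (if (if false then true else true) then (if false then (\q.q) else (\r.2)) else ((\s.(\t.t)) 5))))
step 1: [beta@0] (((\y.(\z.false)) 6) ((\w.(\p.true)) (if (if false then true else true) then (if false then (\q.q) else (\r.2)) else ((\s.(\t.t)) 5))))
step 2: [beta@0] ((\z.false) ((\w.(\p.true)) (if (if false then true else true) then (if false then (\q.q) else (\r.2)) else ((\s.(\t.t)) 5))))

Answer: beta at 0 : ((\y.(\z.false)) 6)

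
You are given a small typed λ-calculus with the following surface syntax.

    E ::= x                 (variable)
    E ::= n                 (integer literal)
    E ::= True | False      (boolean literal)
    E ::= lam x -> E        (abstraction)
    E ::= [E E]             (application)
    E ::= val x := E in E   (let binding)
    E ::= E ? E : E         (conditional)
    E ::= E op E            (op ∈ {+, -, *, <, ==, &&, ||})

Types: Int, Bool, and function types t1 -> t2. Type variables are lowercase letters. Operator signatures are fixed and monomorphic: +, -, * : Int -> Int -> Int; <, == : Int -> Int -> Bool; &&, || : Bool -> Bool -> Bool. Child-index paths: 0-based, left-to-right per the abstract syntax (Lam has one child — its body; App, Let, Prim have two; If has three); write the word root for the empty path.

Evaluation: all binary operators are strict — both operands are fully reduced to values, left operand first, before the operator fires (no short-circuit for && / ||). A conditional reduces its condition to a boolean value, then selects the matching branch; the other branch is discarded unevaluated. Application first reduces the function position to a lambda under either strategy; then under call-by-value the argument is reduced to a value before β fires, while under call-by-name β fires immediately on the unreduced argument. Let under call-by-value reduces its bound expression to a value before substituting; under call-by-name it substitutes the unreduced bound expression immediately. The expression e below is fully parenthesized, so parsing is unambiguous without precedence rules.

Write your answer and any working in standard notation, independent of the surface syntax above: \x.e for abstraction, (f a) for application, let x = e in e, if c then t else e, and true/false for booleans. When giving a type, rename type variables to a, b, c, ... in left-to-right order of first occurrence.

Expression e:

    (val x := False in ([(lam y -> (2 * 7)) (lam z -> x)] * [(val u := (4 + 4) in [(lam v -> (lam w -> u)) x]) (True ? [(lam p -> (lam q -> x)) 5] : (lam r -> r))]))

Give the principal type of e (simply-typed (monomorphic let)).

Answer: Int

Trace:
let x : Bool
  unify Int ~ Int
  unify Int ~ Int
\y._ : a -> Int
x : Bool
\z._ : b -> Bool
  unify a -> Int ~ (b -> Bool) -> c
  unify a ~ b -> Bool
  unify Int ~ c
_ _ : Int
  unify Int ~ Int
  unify Int ~ Int
  unify Int ~ Int
let u : Int
u : Int
\w._ : e -> Int
\v._ : d -> e -> Int
x : Bool
  unify d -> e -> Int ~ Bool -> f
  unify d ~ Bool
  unify e -> Int ~ f
_ _ : e -> Int
  unify Bool ~ Bool
x : Bool
\q._ : h -> Bool
\p._ : g -> h -> Bool
  unify g -> h -> Bool ~ Int -> i
  unify g ~ Int
  unify h -> Bool ~ i
_ _ : h -> Bool
r : j
\r._ : j -> j
  unify h -> Bool ~ j -> j
  unify h ~ j
  unify Bool ~ j
  unify e -> Int ~ (Bool -> Bool) -> k
  unify e ~ Bool -> Bool
  unify Int ~ k
_ _ : Int
  unify Int ~ Int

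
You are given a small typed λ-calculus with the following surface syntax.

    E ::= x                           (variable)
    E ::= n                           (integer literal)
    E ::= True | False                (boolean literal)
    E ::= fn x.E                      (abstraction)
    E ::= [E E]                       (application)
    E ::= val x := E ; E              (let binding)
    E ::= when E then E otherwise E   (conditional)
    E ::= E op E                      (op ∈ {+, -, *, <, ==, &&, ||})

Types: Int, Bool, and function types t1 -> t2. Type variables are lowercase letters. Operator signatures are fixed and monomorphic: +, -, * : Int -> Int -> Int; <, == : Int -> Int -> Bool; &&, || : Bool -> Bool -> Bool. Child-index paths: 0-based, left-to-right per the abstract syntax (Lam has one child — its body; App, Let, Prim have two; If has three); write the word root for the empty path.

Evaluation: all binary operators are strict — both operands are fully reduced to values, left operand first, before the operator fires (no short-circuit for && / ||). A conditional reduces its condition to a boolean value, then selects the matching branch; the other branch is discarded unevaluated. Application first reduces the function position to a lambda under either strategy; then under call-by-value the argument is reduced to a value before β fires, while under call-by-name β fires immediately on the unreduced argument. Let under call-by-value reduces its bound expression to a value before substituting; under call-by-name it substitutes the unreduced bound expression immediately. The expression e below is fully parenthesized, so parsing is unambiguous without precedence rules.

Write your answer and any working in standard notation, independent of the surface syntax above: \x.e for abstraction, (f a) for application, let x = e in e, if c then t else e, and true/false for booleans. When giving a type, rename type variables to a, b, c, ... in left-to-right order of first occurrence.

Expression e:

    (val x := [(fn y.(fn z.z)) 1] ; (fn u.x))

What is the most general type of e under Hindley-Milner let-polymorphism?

Answer: a -> b -> b

Derivation:
z : b
\z._ : b -> b
\y._ : a -> b -> b
  unify a -> b -> b ~ Int -> c
  unify a ~ Int
  unify b -> b ~ c
_ _ : b -> b
let x : forall. b -> b
x : e -> e
\u._ : d -> e -> e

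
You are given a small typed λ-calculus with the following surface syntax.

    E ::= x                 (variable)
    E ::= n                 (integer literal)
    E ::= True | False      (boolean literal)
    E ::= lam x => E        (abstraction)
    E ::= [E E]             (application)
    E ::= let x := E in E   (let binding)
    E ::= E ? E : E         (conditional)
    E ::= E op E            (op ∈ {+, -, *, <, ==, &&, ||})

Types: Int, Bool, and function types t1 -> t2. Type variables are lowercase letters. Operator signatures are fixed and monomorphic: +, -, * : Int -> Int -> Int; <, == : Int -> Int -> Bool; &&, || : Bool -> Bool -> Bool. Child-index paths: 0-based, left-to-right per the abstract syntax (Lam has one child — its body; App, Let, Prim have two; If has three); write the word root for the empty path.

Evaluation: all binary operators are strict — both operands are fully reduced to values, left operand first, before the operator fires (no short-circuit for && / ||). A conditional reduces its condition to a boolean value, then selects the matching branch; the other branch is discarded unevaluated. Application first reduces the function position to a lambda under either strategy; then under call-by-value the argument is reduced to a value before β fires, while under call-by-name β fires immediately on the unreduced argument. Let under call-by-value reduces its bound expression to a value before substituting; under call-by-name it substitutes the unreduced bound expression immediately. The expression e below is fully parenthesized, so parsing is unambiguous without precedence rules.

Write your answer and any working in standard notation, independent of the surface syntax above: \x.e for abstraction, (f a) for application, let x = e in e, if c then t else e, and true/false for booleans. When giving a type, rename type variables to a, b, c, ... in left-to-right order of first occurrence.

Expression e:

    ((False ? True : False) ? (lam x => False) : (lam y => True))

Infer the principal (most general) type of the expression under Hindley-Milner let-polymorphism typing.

Answer: a -> Bool

Working:
  unify Bool ~ Bool
  unify Bool ~ Bool
  unify Bool ~ Bool
\x._ : a -> Bool
\y._ : b -> Bool
  unify a -> Bool ~ b -> Bool
  unify a ~ b
  unify Bool ~ Bool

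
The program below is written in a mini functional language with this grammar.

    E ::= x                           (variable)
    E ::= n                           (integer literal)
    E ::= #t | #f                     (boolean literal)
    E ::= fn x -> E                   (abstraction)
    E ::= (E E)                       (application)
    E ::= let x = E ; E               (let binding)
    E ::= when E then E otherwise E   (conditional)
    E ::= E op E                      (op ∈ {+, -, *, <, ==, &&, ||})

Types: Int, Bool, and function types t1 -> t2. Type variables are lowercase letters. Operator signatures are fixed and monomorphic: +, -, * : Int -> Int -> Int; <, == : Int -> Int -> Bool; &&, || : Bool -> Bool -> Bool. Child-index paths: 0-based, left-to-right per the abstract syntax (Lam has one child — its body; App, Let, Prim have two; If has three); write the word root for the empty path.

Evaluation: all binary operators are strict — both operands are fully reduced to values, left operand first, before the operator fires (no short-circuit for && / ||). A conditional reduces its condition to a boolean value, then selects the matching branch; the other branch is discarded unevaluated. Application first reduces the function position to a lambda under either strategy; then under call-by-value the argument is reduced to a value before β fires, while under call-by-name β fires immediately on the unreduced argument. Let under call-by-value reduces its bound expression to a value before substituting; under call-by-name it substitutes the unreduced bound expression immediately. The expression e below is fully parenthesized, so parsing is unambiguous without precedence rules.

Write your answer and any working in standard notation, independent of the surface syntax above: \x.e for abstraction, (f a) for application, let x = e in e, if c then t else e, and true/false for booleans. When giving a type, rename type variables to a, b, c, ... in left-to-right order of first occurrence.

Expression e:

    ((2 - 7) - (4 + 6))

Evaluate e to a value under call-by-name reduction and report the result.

Trace:
step 0: ((2 - 7) - (4 + 6))
step 1: [delta@0] (-5 - (4 + 6))
step 2: [delta@1] (-5 - 10)
step 3: [delta@root] -15

Answer: -15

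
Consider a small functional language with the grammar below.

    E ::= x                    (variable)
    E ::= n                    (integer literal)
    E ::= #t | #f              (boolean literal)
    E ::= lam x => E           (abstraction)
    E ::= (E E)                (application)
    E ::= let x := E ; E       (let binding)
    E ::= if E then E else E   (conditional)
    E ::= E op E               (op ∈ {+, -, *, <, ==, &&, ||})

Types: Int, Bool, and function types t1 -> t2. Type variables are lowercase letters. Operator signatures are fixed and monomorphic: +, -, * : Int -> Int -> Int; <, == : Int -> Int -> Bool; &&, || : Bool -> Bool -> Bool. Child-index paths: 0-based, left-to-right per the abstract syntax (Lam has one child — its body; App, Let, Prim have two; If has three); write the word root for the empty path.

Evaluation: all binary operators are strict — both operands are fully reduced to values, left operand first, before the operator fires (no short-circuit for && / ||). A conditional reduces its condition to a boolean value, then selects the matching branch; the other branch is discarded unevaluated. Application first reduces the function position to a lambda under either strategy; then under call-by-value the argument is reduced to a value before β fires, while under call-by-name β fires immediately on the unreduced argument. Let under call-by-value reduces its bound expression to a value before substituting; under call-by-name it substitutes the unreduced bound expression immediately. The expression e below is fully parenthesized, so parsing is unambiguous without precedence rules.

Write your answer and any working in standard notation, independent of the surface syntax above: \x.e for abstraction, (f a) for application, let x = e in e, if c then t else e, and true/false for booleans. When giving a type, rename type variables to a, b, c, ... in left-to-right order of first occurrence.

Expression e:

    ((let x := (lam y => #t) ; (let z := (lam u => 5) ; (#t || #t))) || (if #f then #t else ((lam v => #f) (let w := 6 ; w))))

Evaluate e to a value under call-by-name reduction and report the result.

Answer: true

Derivation:
step 0: ((let x = (\y.true) in (let z = (\u.5) in (true || true))) || (if false then true else ((\v.false) (let w = 6 in w))))
step 1: [let@0] ((let z = (\u.5) in (true || true)) || (if false then true else ((\v.false) (let w = 6 in w))))
step 2: [let@0] ((true || true) || (if false then true else ((\v.false) (let w = 6 in w))))
step 3: [delta@0] (true || (if false then true else ((\v.false) (let w = 6 in w))))
step 4: [if@1] (true || ((\v.false) (let w = 6 in w)))
step 5: [beta@1] (true || false)
step 6: [delta@root] true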